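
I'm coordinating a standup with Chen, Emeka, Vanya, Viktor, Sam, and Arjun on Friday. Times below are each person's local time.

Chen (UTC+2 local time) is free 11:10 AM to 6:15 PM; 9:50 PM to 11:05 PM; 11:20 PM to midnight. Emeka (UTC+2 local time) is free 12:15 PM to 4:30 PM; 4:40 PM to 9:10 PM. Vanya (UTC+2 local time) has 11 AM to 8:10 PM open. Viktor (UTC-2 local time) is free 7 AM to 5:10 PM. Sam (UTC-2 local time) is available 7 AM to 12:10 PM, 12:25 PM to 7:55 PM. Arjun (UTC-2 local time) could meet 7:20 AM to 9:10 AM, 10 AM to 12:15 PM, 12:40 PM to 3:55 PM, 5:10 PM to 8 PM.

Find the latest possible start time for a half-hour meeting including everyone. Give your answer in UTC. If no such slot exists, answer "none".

15:45

Chen in UTC: 09:10-16:15, 19:50-21:05, 21:20-22:00 (subtract 2h to convert from UTC+2).
Emeka in UTC: 10:15-14:30, 14:40-19:10 (subtract 2h to convert from UTC+2).
Vanya in UTC: 09:00-18:10 (subtract 2h to convert from UTC+2).
Viktor in UTC: 09:00-19:10 (add 2h to convert from UTC-2).
Sam in UTC: 09:00-14:10, 14:25-21:55 (add 2h to convert from UTC-2).
Arjun in UTC: 09:20-11:10, 12:00-14:15, 14:40-17:55, 19:10-22:00 (add 2h to convert from UTC-2).
Chen ∩ Emeka: 10:15-14:30, 14:40-16:15.
Chen ∩ Emeka ∩ Vanya: 10:15-14:30, 14:40-16:15.
Chen ∩ Emeka ∩ Vanya ∩ Viktor: 10:15-14:30, 14:40-16:15.
Chen ∩ Emeka ∩ Vanya ∩ Viktor ∩ Sam: 10:15-14:10, 14:25-14:30, 14:40-16:15.
Chen ∩ Emeka ∩ Vanya ∩ Viktor ∩ Sam ∩ Arjun: 10:15-11:10, 12:00-14:10, 14:40-16:15.
The last common window of at least 30 minutes is 14:40-16:15; a 30-minute meeting can start as late as 15:45 and still end by 16:15.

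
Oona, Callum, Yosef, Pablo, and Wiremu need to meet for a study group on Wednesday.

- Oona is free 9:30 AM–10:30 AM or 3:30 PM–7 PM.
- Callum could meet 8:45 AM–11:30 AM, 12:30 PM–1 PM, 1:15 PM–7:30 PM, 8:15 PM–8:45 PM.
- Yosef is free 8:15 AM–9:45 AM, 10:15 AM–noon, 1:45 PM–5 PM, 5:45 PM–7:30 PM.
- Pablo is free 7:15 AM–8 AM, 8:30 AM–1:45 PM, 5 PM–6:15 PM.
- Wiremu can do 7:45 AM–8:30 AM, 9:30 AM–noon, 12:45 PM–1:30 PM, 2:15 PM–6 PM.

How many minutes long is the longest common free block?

15

Oona ∩ Callum: 09:30-10:30, 15:30-19:00.
Oona ∩ Callum ∩ Yosef: 09:30-09:45, 10:15-10:30, 15:30-17:00, 17:45-19:00.
Oona ∩ Callum ∩ Yosef ∩ Pablo: 09:30-09:45, 10:15-10:30, 17:45-18:15.
Oona ∩ Callum ∩ Yosef ∩ Pablo ∩ Wiremu: 09:30-09:45, 10:15-10:30, 17:45-18:00.
The longest is 09:30-09:45 at 15 minutes.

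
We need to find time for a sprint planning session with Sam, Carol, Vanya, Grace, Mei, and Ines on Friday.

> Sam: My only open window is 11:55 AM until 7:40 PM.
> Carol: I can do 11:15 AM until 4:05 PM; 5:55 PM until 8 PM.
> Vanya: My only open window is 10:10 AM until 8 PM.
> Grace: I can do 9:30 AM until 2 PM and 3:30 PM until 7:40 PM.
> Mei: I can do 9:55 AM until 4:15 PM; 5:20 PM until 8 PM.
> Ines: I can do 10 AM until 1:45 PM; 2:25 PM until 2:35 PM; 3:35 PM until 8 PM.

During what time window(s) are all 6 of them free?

11:55-13:45, 15:35-16:05, 17:55-19:40

Sam ∩ Carol: 11:55-16:05, 17:55-19:40.
Sam ∩ Carol ∩ Vanya: 11:55-16:05, 17:55-19:40.
Sam ∩ Carol ∩ Vanya ∩ Grace: 11:55-14:00, 15:30-16:05, 17:55-19:40.
Sam ∩ Carol ∩ Vanya ∩ Grace ∩ Mei: 11:55-14:00, 15:30-16:05, 17:55-19:40.
Sam ∩ Carol ∩ Vanya ∩ Grace ∩ Mei ∩ Ines: 11:55-13:45, 15:35-16:05, 17:55-19:40.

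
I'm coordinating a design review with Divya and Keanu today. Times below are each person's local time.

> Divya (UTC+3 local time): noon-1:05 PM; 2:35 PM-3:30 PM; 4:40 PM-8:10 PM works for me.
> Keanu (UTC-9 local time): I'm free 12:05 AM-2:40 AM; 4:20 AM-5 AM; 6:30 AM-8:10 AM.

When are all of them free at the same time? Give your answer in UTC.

Divya in UTC: 09:00-10:05, 11:35-12:30, 13:40-17:10 (subtract 3h to convert from UTC+3).
Keanu in UTC: 09:05-11:40, 13:20-14:00, 15:30-17:10 (add 9h to convert from UTC-9).
Divya ∩ Keanu: 09:05-10:05, 11:35-11:40, 13:40-14:00, 15:30-17:10.
So the common availability across everyone is 09:05-10:05, 11:35-11:40, 13:40-14:00, 15:30-17:10.

09:05-10:05, 11:35-11:40, 13:40-14:00, 15:30-17:10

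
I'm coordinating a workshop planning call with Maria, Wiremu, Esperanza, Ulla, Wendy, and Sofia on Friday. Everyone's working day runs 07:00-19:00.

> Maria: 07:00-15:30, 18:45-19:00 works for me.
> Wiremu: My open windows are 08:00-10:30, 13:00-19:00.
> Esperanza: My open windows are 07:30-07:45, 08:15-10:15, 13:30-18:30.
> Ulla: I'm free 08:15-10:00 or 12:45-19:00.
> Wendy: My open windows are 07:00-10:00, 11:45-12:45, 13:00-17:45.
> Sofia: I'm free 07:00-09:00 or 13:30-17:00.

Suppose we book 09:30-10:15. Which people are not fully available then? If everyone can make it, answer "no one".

Sofia, Ulla, Wendy

Maria: free for 09:30-10:15. Wiremu: free for 09:30-10:15. Esperanza: free for 09:30-10:15. Ulla: not fully free for 09:30-10:15. Wendy: not fully free for 09:30-10:15. Sofia: not fully free for 09:30-10:15.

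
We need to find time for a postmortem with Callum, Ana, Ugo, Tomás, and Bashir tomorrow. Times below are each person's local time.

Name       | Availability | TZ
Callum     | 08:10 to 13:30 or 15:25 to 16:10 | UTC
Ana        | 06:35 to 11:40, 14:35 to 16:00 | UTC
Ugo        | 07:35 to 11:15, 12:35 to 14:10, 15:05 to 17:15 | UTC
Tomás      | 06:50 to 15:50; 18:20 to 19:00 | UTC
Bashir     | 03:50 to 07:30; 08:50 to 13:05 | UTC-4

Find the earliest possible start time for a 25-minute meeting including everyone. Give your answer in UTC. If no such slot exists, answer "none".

Callum in UTC: 08:10-13:30, 15:25-16:10.
Ana in UTC: 06:35-11:40, 14:35-16:00.
Ugo in UTC: 07:35-11:15, 12:35-14:10, 15:05-17:15.
Tomás in UTC: 06:50-15:50, 18:20-19:00.
Bashir in UTC: 07:50-11:30, 12:50-17:05 (add 4h to convert from UTC-4).
Callum ∩ Ana: 08:10-11:40, 15:25-16:00.
Callum ∩ Ana ∩ Ugo: 08:10-11:15, 15:25-16:00.
Callum ∩ Ana ∩ Ugo ∩ Tomás: 08:10-11:15, 15:25-15:50.
Callum ∩ Ana ∩ Ugo ∩ Tomás ∩ Bashir: 08:10-11:15, 15:25-15:50.
The first common window of at least 25 minutes is 08:10-11:15, so the earliest start is 08:10.

08:10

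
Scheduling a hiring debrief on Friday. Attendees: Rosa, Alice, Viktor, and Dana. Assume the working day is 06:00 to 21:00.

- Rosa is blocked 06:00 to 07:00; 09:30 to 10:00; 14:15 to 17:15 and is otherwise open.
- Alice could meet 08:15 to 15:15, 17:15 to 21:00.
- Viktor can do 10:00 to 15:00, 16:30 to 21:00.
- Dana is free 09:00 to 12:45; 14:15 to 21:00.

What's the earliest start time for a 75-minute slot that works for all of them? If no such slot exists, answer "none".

10:00

Rosa free: 07:00-09:30, 10:00-14:15, 17:15-21:00 (invert busy blocks within the working day).
Alice free: 08:15-15:15, 17:15-21:00.
Viktor free: 10:00-15:00, 16:30-21:00.
Dana free: 09:00-12:45, 14:15-21:00.
Rosa ∩ Alice: 08:15-09:30, 10:00-14:15, 17:15-21:00.
Rosa ∩ Alice ∩ Viktor: 10:00-14:15, 17:15-21:00.
Rosa ∩ Alice ∩ Viktor ∩ Dana: 10:00-12:45, 17:15-21:00.
Those are the intersection windows.
The first common window of at least 75 minutes is 10:00-12:45, so the earliest start is 10:00.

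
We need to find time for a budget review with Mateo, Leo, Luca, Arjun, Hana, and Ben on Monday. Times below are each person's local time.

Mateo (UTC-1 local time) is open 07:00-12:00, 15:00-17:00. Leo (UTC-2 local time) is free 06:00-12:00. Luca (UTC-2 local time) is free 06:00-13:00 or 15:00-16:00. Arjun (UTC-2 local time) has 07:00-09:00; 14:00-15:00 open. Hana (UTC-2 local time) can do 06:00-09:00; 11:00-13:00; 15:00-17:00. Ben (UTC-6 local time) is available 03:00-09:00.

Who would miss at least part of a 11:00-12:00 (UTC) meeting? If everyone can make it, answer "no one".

Arjun, Hana

Mateo in UTC: 08:00-13:00, 16:00-18:00 (add 1h to convert from UTC-1).
Leo in UTC: 08:00-14:00 (add 2h to convert from UTC-2).
Luca in UTC: 08:00-15:00, 17:00-18:00 (add 2h to convert from UTC-2).
Arjun in UTC: 09:00-11:00, 16:00-17:00 (add 2h to convert from UTC-2).
Hana in UTC: 08:00-11:00, 13:00-15:00, 17:00-19:00 (add 2h to convert from UTC-2).
Ben in UTC: 09:00-15:00 (add 6h to convert from UTC-6).
Mateo: free for 11:00-12:00. Leo: free for 11:00-12:00. Luca: free for 11:00-12:00. Arjun: not fully free for 11:00-12:00. Hana: not fully free for 11:00-12:00. Ben: free for 11:00-12:00.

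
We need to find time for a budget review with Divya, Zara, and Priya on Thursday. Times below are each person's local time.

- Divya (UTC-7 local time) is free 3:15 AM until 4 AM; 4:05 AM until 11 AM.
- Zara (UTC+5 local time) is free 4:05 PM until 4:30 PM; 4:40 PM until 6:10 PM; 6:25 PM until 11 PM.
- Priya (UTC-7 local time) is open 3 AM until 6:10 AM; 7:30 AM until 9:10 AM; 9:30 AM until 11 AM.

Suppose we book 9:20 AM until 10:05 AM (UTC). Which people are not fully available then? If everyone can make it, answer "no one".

Divya in UTC: 10:15-11:00, 11:05-18:00 (add 7h to convert from UTC-7).
Zara in UTC: 11:05-11:30, 11:40-13:10, 13:25-18:00 (subtract 5h to convert from UTC+5).
Priya in UTC: 10:00-13:10, 14:30-16:10, 16:30-18:00 (add 7h to convert from UTC-7).
Divya: not fully free for 09:20-10:05. Zara: not fully free for 09:20-10:05. Priya: not fully free for 09:20-10:05.

Divya, Priya, Zara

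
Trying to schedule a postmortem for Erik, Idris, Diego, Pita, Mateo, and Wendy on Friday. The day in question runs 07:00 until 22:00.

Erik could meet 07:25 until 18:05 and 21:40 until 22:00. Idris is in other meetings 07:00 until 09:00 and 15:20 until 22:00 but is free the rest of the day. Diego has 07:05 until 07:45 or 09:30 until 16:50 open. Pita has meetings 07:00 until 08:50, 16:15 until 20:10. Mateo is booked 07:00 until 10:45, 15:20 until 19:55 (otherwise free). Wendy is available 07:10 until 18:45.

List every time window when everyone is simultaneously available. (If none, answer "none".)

10:45-15:20

Erik free: 07:25-18:05, 21:40-22:00.
Idris free: 09:00-15:20 (invert busy blocks within the working day).
Diego free: 07:05-07:45, 09:30-16:50.
Pita free: 08:50-16:15, 20:10-22:00 (invert busy blocks within the working day).
Mateo free: 10:45-15:20, 19:55-22:00 (invert busy blocks within the working day).
Wendy free: 07:10-18:45.
Erik ∩ Idris: 09:00-15:20.
Erik ∩ Idris ∩ Diego: 09:30-15:20.
Erik ∩ Idris ∩ Diego ∩ Pita: 09:30-15:20.
Erik ∩ Idris ∩ Diego ∩ Pita ∩ Mateo: 10:45-15:20.
Erik ∩ Idris ∩ Diego ∩ Pita ∩ Mateo ∩ Wendy: 10:45-15:20.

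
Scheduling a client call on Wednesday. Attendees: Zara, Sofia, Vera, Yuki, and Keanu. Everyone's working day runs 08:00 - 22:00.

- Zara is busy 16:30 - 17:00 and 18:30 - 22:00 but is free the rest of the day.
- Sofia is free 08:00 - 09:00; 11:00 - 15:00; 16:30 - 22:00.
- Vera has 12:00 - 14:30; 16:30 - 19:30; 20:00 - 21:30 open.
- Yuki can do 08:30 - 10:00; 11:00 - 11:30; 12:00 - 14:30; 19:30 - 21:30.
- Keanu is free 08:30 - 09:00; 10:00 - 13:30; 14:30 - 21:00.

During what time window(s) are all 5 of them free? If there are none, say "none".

12:00-13:30

Zara free: 08:00-16:30, 17:00-18:30 (invert busy blocks within the working day).
Sofia free: 08:00-09:00, 11:00-15:00, 16:30-22:00.
Vera free: 12:00-14:30, 16:30-19:30, 20:00-21:30.
Yuki free: 08:30-10:00, 11:00-11:30, 12:00-14:30, 19:30-21:30.
Keanu free: 08:30-09:00, 10:00-13:30, 14:30-21:00.
Zara ∩ Sofia: 08:00-09:00, 11:00-15:00, 17:00-18:30.
Zara ∩ Sofia ∩ Vera: 12:00-14:30, 17:00-18:30.
Zara ∩ Sofia ∩ Vera ∩ Yuki: 12:00-14:30.
Zara ∩ Sofia ∩ Vera ∩ Yuki ∩ Keanu: 12:00-13:30.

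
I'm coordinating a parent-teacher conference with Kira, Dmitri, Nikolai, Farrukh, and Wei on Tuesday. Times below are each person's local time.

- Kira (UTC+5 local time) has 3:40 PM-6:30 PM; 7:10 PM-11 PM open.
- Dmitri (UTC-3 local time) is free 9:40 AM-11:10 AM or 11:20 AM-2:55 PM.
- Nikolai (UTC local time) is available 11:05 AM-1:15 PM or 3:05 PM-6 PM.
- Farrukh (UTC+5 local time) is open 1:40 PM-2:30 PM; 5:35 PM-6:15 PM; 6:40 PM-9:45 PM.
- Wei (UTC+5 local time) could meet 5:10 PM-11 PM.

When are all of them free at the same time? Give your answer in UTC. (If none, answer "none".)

12:40-13:15, 15:05-16:45

Kira in UTC: 10:40-13:30, 14:10-18:00 (subtract 5h to convert from UTC+5).
Dmitri in UTC: 12:40-14:10, 14:20-17:55 (add 3h to convert from UTC-3).
Nikolai in UTC: 11:05-13:15, 15:05-18:00.
Farrukh in UTC: 08:40-09:30, 12:35-13:15, 13:40-16:45 (subtract 5h to convert from UTC+5).
Wei in UTC: 12:10-18:00 (subtract 5h to convert from UTC+5).
Kira ∩ Dmitri: 12:40-13:30, 14:20-17:55.
Kira ∩ Dmitri ∩ Nikolai: 12:40-13:15, 15:05-17:55.
Kira ∩ Dmitri ∩ Nikolai ∩ Farrukh: 12:40-13:15, 15:05-16:45.
Kira ∩ Dmitri ∩ Nikolai ∩ Farrukh ∩ Wei: 12:40-13:15, 15:05-16:45.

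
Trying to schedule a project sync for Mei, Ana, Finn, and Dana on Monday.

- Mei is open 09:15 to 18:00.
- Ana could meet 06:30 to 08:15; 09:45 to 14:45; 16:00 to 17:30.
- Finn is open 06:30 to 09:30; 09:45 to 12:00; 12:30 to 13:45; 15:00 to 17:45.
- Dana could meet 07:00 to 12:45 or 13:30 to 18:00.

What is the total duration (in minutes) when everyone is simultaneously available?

255

Mei ∩ Ana: 09:45-14:45, 16:00-17:30.
Mei ∩ Ana ∩ Finn: 09:45-12:00, 12:30-13:45, 16:00-17:30.
Mei ∩ Ana ∩ Finn ∩ Dana: 09:45-12:00, 12:30-12:45, 13:30-13:45, 16:00-17:30.
So the common availability across everyone is 09:45-12:00, 12:30-12:45, 13:30-13:45, 16:00-17:30.
Summing the common windows: 135 + 15 + 15 + 90 = 255 minutes.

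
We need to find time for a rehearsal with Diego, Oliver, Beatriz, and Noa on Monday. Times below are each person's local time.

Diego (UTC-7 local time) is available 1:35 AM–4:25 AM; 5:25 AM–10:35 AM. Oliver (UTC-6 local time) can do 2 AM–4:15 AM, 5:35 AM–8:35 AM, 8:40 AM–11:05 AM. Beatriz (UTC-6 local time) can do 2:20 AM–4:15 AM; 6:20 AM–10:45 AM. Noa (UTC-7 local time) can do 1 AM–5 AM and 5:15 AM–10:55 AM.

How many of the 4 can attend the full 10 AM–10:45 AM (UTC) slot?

Diego in UTC: 08:35-11:25, 12:25-17:35 (add 7h to convert from UTC-7).
Oliver in UTC: 08:00-10:15, 11:35-14:35, 14:40-17:05 (add 6h to convert from UTC-6).
Beatriz in UTC: 08:20-10:15, 12:20-16:45 (add 6h to convert from UTC-6).
Noa in UTC: 08:00-12:00, 12:15-17:55 (add 7h to convert from UTC-7).
Diego and Noa can make the full 10:00-10:45 slot — that's 2.

2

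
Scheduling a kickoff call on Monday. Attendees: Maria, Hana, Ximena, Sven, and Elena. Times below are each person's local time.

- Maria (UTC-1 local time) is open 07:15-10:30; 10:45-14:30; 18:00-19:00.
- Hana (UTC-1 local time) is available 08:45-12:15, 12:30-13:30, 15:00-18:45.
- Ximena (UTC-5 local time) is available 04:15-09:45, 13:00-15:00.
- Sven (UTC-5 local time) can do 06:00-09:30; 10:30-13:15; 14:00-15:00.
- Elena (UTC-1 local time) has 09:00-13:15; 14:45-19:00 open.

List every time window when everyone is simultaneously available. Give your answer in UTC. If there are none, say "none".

Maria in UTC: 08:15-11:30, 11:45-15:30, 19:00-20:00 (add 1h to convert from UTC-1).
Hana in UTC: 09:45-13:15, 13:30-14:30, 16:00-19:45 (add 1h to convert from UTC-1).
Ximena in UTC: 09:15-14:45, 18:00-20:00 (add 5h to convert from UTC-5).
Sven in UTC: 11:00-14:30, 15:30-18:15, 19:00-20:00 (add 5h to convert from UTC-5).
Elena in UTC: 10:00-14:15, 15:45-20:00 (add 1h to convert from UTC-1).
Maria ∩ Hana: 09:45-11:30, 11:45-13:15, 13:30-14:30, 19:00-19:45.
Maria ∩ Hana ∩ Ximena: 09:45-11:30, 11:45-13:15, 13:30-14:30, 19:00-19:45.
Maria ∩ Hana ∩ Ximena ∩ Sven: 11:00-11:30, 11:45-13:15, 13:30-14:30, 19:00-19:45.
Maria ∩ Hana ∩ Ximena ∩ Sven ∩ Elena: 11:00-11:30, 11:45-13:15, 13:30-14:15, 19:00-19:45.
Those are the intersection windows.

11:00-11:30, 11:45-13:15, 13:30-14:15, 19:00-19:45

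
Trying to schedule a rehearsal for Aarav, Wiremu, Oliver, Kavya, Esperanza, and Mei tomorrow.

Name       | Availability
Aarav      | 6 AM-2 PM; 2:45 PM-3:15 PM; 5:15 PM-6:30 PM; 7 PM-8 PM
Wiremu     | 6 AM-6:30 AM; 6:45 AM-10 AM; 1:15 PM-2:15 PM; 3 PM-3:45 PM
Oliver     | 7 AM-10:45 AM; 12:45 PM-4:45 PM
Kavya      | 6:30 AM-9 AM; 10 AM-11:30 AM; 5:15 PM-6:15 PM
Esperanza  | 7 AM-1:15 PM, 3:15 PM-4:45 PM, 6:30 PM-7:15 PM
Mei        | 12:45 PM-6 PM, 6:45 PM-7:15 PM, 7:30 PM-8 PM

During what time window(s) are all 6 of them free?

Aarav ∩ Wiremu: 06:00-06:30, 06:45-10:00, 13:15-14:00, 15:00-15:15.
Aarav ∩ Wiremu ∩ Oliver: 07:00-10:00, 13:15-14:00, 15:00-15:15.
Aarav ∩ Wiremu ∩ Oliver ∩ Kavya: 07:00-09:00.
Aarav ∩ Wiremu ∩ Oliver ∩ Kavya ∩ Esperanza: 07:00-09:00.
Aarav ∩ Wiremu ∩ Oliver ∩ Kavya ∩ Esperanza ∩ Mei: ∅.
There is no time when everyone is free.

none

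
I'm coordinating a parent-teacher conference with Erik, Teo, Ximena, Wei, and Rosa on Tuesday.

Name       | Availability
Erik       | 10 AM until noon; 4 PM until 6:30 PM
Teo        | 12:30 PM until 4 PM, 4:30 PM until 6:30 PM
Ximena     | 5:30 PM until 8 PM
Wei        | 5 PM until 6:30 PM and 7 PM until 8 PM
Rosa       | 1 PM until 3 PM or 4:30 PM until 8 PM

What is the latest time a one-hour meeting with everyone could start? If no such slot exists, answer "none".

17:30

Erik ∩ Teo: 16:30-18:30.
Erik ∩ Teo ∩ Ximena: 17:30-18:30.
Erik ∩ Teo ∩ Ximena ∩ Wei: 17:30-18:30.
Erik ∩ Teo ∩ Ximena ∩ Wei ∩ Rosa: 17:30-18:30.
So the common availability across everyone is 17:30-18:30.
The last common window of at least 60 minutes is 17:30-18:30; a 60-minute meeting can start as late as 17:30 and still end by 18:30.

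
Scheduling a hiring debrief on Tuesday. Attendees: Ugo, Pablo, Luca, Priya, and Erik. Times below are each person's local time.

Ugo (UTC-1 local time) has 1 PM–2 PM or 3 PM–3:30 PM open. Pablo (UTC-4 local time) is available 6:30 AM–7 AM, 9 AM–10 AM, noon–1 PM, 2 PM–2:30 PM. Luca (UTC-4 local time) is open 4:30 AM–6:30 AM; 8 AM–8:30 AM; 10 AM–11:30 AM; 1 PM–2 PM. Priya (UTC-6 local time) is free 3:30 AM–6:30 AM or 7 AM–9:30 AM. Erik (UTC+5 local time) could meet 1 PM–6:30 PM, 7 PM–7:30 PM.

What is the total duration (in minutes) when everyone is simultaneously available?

0

Ugo in UTC: 14:00-15:00, 16:00-16:30 (add 1h to convert from UTC-1).
Pablo in UTC: 10:30-11:00, 13:00-14:00, 16:00-17:00, 18:00-18:30 (add 4h to convert from UTC-4).
Luca in UTC: 08:30-10:30, 12:00-12:30, 14:00-15:30, 17:00-18:00 (add 4h to convert from UTC-4).
Priya in UTC: 09:30-12:30, 13:00-15:30 (add 6h to convert from UTC-6).
Erik in UTC: 08:00-13:30, 14:00-14:30 (subtract 5h to convert from UTC+5).
Ugo ∩ Pablo: 16:00-16:30.
Ugo ∩ Pablo ∩ Luca: ∅.
Ugo ∩ Pablo ∩ Luca ∩ Priya: ∅.
Ugo ∩ Pablo ∩ Luca ∩ Priya ∩ Erik: ∅.
There is no time when everyone is free.
There is no common window, so the total is 0 minutes.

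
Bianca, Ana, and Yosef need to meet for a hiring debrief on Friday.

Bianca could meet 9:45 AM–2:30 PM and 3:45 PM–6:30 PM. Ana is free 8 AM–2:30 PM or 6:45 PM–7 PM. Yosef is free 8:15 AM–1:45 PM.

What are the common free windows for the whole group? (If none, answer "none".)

Bianca ∩ Ana: 09:45-14:30.
Bianca ∩ Ana ∩ Yosef: 09:45-13:45.
So the common availability across everyone is 09:45-13:45.

09:45-13:45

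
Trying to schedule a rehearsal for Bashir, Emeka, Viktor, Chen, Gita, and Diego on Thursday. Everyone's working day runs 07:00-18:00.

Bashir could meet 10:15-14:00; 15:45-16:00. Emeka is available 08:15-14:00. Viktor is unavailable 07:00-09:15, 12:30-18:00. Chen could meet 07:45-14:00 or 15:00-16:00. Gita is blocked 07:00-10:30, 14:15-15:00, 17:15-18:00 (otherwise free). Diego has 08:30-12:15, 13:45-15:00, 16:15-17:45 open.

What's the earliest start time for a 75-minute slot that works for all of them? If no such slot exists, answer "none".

10:30

Bashir free: 10:15-14:00, 15:45-16:00.
Emeka free: 08:15-14:00.
Viktor free: 09:15-12:30 (invert busy blocks within the working day).
Chen free: 07:45-14:00, 15:00-16:00.
Gita free: 10:30-14:15, 15:00-17:15 (invert busy blocks within the working day).
Diego free: 08:30-12:15, 13:45-15:00, 16:15-17:45.
Bashir ∩ Emeka: 10:15-14:00.
Bashir ∩ Emeka ∩ Viktor: 10:15-12:30.
Bashir ∩ Emeka ∩ Viktor ∩ Chen: 10:15-12:30.
Bashir ∩ Emeka ∩ Viktor ∩ Chen ∩ Gita: 10:30-12:30.
Bashir ∩ Emeka ∩ Viktor ∩ Chen ∩ Gita ∩ Diego: 10:30-12:15.
The first common window of at least 75 minutes is 10:30-12:15, so the earliest start is 10:30.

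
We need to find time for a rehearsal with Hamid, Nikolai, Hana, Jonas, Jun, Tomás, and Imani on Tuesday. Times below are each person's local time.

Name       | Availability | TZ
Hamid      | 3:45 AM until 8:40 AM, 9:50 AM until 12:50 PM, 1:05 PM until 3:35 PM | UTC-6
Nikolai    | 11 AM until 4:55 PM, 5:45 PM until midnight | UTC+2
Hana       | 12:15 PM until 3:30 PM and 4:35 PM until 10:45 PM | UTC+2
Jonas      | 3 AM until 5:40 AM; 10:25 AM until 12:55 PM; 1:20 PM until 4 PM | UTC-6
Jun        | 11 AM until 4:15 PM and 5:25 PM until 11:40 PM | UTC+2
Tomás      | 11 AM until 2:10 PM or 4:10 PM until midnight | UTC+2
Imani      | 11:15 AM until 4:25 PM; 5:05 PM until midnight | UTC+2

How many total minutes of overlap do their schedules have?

Hamid in UTC: 09:45-14:40, 15:50-18:50, 19:05-21:35 (add 6h to convert from UTC-6).
Nikolai in UTC: 09:00-14:55, 15:45-22:00 (subtract 2h to convert from UTC+2).
Hana in UTC: 10:15-13:30, 14:35-20:45 (subtract 2h to convert from UTC+2).
Jonas in UTC: 09:00-11:40, 16:25-18:55, 19:20-22:00 (add 6h to convert from UTC-6).
Jun in UTC: 09:00-14:15, 15:25-21:40 (subtract 2h to convert from UTC+2).
Tomás in UTC: 09:00-12:10, 14:10-22:00 (subtract 2h to convert from UTC+2).
Imani in UTC: 09:15-14:25, 15:05-22:00 (subtract 2h to convert from UTC+2).
Hamid ∩ Nikolai: 09:45-14:40, 15:50-18:50, 19:05-21:35.
Hamid ∩ Nikolai ∩ Hana: 10:15-13:30, 14:35-14:40, 15:50-18:50, 19:05-20:45.
Hamid ∩ Nikolai ∩ Hana ∩ Jonas: 10:15-11:40, 16:25-18:50, 19:20-20:45.
Hamid ∩ Nikolai ∩ Hana ∩ Jonas ∩ Jun: 10:15-11:40, 16:25-18:50, 19:20-20:45.
Hamid ∩ Nikolai ∩ Hana ∩ Jonas ∩ Jun ∩ Tomás: 10:15-11:40, 16:25-18:50, 19:20-20:45.
Hamid ∩ Nikolai ∩ Hana ∩ Jonas ∩ Jun ∩ Tomás ∩ Imani: 10:15-11:40, 16:25-18:50, 19:20-20:45.
Those are the intersection windows.
Summing the common windows: 85 + 145 + 85 = 315 minutes.

315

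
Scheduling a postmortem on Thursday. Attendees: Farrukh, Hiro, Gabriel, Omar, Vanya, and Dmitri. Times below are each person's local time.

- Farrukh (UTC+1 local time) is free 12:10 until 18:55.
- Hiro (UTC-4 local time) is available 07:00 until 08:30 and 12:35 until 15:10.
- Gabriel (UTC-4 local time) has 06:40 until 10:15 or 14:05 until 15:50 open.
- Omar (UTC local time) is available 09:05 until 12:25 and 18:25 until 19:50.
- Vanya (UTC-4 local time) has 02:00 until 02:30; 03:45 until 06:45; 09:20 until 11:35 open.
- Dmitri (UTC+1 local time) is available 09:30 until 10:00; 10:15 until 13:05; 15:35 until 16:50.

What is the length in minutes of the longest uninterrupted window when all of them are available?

0

Farrukh in UTC: 11:10-17:55 (subtract 1h to convert from UTC+1).
Hiro in UTC: 11:00-12:30, 16:35-19:10 (add 4h to convert from UTC-4).
Gabriel in UTC: 10:40-14:15, 18:05-19:50 (add 4h to convert from UTC-4).
Omar in UTC: 09:05-12:25, 18:25-19:50.
Vanya in UTC: 06:00-06:30, 07:45-10:45, 13:20-15:35 (add 4h to convert from UTC-4).
Dmitri in UTC: 08:30-09:00, 09:15-12:05, 14:35-15:50 (subtract 1h to convert from UTC+1).
Farrukh ∩ Hiro: 11:10-12:30, 16:35-17:55.
Farrukh ∩ Hiro ∩ Gabriel: 11:10-12:30.
Farrukh ∩ Hiro ∩ Gabriel ∩ Omar: 11:10-12:25.
Farrukh ∩ Hiro ∩ Gabriel ∩ Omar ∩ Vanya: ∅.
Farrukh ∩ Hiro ∩ Gabriel ∩ Omar ∩ Vanya ∩ Dmitri: ∅.
There is no time when everyone is free.
No common window exists, so the longest block is 0 minutes.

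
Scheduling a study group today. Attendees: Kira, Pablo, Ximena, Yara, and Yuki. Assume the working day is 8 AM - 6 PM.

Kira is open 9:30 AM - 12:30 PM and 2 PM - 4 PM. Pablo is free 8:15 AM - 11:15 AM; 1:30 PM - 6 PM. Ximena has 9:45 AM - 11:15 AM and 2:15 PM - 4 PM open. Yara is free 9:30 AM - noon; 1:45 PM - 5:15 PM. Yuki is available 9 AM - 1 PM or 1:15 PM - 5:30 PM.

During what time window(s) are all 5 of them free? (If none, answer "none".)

09:45-11:15, 14:15-16:00

Kira ∩ Pablo: 09:30-11:15, 14:00-16:00.
Kira ∩ Pablo ∩ Ximena: 09:45-11:15, 14:15-16:00.
Kira ∩ Pablo ∩ Ximena ∩ Yara: 09:45-11:15, 14:15-16:00.
Kira ∩ Pablo ∩ Ximena ∩ Yara ∩ Yuki: 09:45-11:15, 14:15-16:00.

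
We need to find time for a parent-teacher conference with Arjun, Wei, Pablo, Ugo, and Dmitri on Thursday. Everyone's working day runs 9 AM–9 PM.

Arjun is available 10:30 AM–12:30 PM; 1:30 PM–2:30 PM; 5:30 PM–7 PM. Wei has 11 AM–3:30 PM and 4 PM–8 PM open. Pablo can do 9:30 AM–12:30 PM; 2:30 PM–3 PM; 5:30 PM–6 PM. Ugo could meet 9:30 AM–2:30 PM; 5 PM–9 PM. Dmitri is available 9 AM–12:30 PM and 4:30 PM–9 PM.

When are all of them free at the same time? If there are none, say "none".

11:00-12:30, 17:30-18:00

Arjun ∩ Wei: 11:00-12:30, 13:30-14:30, 17:30-19:00.
Arjun ∩ Wei ∩ Pablo: 11:00-12:30, 17:30-18:00.
Arjun ∩ Wei ∩ Pablo ∩ Ugo: 11:00-12:30, 17:30-18:00.
Arjun ∩ Wei ∩ Pablo ∩ Ugo ∩ Dmitri: 11:00-12:30, 17:30-18:00.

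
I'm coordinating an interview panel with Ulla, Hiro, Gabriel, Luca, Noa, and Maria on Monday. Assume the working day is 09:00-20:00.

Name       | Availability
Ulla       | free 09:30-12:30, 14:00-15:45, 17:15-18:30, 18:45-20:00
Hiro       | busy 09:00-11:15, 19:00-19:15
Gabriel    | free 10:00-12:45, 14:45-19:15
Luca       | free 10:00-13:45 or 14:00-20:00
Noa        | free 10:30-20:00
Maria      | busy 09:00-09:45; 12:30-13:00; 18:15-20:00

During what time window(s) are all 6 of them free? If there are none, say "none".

Ulla free: 09:30-12:30, 14:00-15:45, 17:15-18:30, 18:45-20:00.
Hiro free: 11:15-19:00, 19:15-20:00 (invert busy blocks within the working day).
Gabriel free: 10:00-12:45, 14:45-19:15.
Luca free: 10:00-13:45, 14:00-20:00.
Noa free: 10:30-20:00.
Maria free: 09:45-12:30, 13:00-18:15 (invert busy blocks within the working day).
Ulla ∩ Hiro: 11:15-12:30, 14:00-15:45, 17:15-18:30, 18:45-19:00, 19:15-20:00.
Ulla ∩ Hiro ∩ Gabriel: 11:15-12:30, 14:45-15:45, 17:15-18:30, 18:45-19:00.
Ulla ∩ Hiro ∩ Gabriel ∩ Luca: 11:15-12:30, 14:45-15:45, 17:15-18:30, 18:45-19:00.
Ulla ∩ Hiro ∩ Gabriel ∩ Luca ∩ Noa: 11:15-12:30, 14:45-15:45, 17:15-18:30, 18:45-19:00.
Ulla ∩ Hiro ∩ Gabriel ∩ Luca ∩ Noa ∩ Maria: 11:15-12:30, 14:45-15:45, 17:15-18:15.
Those are the intersection windows.

11:15-12:30, 14:45-15:45, 17:15-18:15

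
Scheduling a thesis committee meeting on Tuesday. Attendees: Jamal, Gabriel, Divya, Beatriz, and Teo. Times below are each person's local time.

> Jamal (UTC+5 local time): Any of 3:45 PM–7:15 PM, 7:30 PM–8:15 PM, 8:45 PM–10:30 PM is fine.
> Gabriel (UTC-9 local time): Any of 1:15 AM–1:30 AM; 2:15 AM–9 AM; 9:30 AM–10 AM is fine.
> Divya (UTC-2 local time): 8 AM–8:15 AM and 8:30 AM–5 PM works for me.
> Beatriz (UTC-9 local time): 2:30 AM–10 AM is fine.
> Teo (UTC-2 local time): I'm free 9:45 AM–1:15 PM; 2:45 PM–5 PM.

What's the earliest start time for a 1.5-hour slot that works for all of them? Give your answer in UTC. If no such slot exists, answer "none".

Jamal in UTC: 10:45-14:15, 14:30-15:15, 15:45-17:30 (subtract 5h to convert from UTC+5).
Gabriel in UTC: 10:15-10:30, 11:15-18:00, 18:30-19:00 (add 9h to convert from UTC-9).
Divya in UTC: 10:00-10:15, 10:30-19:00 (add 2h to convert from UTC-2).
Beatriz in UTC: 11:30-19:00 (add 9h to convert from UTC-9).
Teo in UTC: 11:45-15:15, 16:45-19:00 (add 2h to convert from UTC-2).
Jamal ∩ Gabriel: 11:15-14:15, 14:30-15:15, 15:45-17:30.
Jamal ∩ Gabriel ∩ Divya: 11:15-14:15, 14:30-15:15, 15:45-17:30.
Jamal ∩ Gabriel ∩ Divya ∩ Beatriz: 11:30-14:15, 14:30-15:15, 15:45-17:30.
Jamal ∩ Gabriel ∩ Divya ∩ Beatriz ∩ Teo: 11:45-14:15, 14:30-15:15, 16:45-17:30.
The first common window of at least 90 minutes is 11:45-14:15, so the earliest start is 11:45.

11:45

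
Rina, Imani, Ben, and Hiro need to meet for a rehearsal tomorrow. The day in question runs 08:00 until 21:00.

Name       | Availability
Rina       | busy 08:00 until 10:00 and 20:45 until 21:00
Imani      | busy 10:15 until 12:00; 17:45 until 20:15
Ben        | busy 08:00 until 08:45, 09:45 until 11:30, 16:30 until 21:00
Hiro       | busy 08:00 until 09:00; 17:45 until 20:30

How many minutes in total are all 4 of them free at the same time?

270

Rina free: 10:00-20:45 (invert busy blocks within the working day).
Imani free: 08:00-10:15, 12:00-17:45, 20:15-21:00 (invert busy blocks within the working day).
Ben free: 08:45-09:45, 11:30-16:30 (invert busy blocks within the working day).
Hiro free: 09:00-17:45, 20:30-21:00 (invert busy blocks within the working day).
Rina ∩ Imani: 10:00-10:15, 12:00-17:45, 20:15-20:45.
Rina ∩ Imani ∩ Ben: 12:00-16:30.
Rina ∩ Imani ∩ Ben ∩ Hiro: 12:00-16:30.
So the common availability across everyone is 12:00-16:30.
That's a single block of 270 minutes.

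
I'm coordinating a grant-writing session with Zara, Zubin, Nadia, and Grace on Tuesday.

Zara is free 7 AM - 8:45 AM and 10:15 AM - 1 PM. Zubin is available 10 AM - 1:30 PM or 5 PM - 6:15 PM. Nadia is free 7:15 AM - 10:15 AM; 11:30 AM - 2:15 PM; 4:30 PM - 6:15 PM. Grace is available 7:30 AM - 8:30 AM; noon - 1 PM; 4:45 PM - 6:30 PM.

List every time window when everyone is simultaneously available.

Zara ∩ Zubin: 10:15-13:00.
Zara ∩ Zubin ∩ Nadia: 11:30-13:00.
Zara ∩ Zubin ∩ Nadia ∩ Grace: 12:00-13:00.
Those are the intersection windows.

12:00-13:00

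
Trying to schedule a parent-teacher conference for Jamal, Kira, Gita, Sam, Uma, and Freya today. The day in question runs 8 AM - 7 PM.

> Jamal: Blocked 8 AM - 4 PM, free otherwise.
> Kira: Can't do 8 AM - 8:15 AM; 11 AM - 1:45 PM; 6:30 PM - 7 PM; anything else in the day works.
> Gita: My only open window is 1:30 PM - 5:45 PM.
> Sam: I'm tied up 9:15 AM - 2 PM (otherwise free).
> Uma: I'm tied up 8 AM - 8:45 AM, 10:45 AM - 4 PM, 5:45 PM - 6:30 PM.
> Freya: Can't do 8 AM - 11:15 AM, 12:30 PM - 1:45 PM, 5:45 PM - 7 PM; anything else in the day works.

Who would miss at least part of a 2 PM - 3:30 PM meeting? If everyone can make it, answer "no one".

Jamal, Uma

Jamal free: 16:00-19:00 (invert busy blocks within the working day).
Kira free: 08:15-11:00, 13:45-18:30 (invert busy blocks within the working day).
Gita free: 13:30-17:45.
Sam free: 08:00-09:15, 14:00-19:00 (invert busy blocks within the working day).
Uma free: 08:45-10:45, 16:00-17:45, 18:30-19:00 (invert busy blocks within the working day).
Freya free: 11:15-12:30, 13:45-17:45 (invert busy blocks within the working day).
Jamal: not fully free for 14:00-15:30. Kira: free for 14:00-15:30. Gita: free for 14:00-15:30. Sam: free for 14:00-15:30. Uma: not fully free for 14:00-15:30. Freya: free for 14:00-15:30.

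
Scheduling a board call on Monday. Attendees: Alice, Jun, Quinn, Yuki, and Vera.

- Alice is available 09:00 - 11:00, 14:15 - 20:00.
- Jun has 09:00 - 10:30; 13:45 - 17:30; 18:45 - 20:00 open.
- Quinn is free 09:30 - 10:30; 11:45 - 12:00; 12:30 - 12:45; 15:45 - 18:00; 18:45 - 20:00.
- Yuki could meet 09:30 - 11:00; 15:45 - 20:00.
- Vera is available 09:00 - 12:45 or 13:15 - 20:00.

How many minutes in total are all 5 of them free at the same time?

240

Alice ∩ Jun: 09:00-10:30, 14:15-17:30, 18:45-20:00.
Alice ∩ Jun ∩ Quinn: 09:30-10:30, 15:45-17:30, 18:45-20:00.
Alice ∩ Jun ∩ Quinn ∩ Yuki: 09:30-10:30, 15:45-17:30, 18:45-20:00.
Alice ∩ Jun ∩ Quinn ∩ Yuki ∩ Vera: 09:30-10:30, 15:45-17:30, 18:45-20:00.
So the common availability across everyone is 09:30-10:30, 15:45-17:30, 18:45-20:00.
Summing the common windows: 60 + 105 + 75 = 240 minutes.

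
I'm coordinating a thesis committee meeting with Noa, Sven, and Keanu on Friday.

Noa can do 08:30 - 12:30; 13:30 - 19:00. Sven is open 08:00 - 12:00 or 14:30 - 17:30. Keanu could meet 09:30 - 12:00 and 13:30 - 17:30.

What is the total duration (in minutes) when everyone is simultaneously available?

Noa ∩ Sven: 08:30-12:00, 14:30-17:30.
Noa ∩ Sven ∩ Keanu: 09:30-12:00, 14:30-17:30.
Summing the common windows: 150 + 180 = 330 minutes.

330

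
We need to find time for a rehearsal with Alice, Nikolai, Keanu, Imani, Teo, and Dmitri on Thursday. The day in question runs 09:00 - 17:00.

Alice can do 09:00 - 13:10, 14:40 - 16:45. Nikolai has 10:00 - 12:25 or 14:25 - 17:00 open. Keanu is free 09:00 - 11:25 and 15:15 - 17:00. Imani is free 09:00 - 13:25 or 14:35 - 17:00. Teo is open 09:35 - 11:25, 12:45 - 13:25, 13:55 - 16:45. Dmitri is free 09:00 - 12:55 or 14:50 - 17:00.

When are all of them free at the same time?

Alice ∩ Nikolai: 10:00-12:25, 14:40-16:45.
Alice ∩ Nikolai ∩ Keanu: 10:00-11:25, 15:15-16:45.
Alice ∩ Nikolai ∩ Keanu ∩ Imani: 10:00-11:25, 15:15-16:45.
Alice ∩ Nikolai ∩ Keanu ∩ Imani ∩ Teo: 10:00-11:25, 15:15-16:45.
Alice ∩ Nikolai ∩ Keanu ∩ Imani ∩ Teo ∩ Dmitri: 10:00-11:25, 15:15-16:45.

10:00-11:25, 15:15-16:45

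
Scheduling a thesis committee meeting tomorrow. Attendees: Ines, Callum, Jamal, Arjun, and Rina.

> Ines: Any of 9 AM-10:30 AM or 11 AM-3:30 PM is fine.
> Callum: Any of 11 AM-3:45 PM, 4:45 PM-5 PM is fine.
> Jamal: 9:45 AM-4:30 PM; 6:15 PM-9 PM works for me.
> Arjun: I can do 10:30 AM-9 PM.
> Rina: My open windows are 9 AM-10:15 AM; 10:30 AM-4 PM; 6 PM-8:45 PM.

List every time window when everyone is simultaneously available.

Ines ∩ Callum: 11:00-15:30.
Ines ∩ Callum ∩ Jamal: 11:00-15:30.
Ines ∩ Callum ∩ Jamal ∩ Arjun: 11:00-15:30.
Ines ∩ Callum ∩ Jamal ∩ Arjun ∩ Rina: 11:00-15:30.
Those are the intersection windows.

11:00-15:30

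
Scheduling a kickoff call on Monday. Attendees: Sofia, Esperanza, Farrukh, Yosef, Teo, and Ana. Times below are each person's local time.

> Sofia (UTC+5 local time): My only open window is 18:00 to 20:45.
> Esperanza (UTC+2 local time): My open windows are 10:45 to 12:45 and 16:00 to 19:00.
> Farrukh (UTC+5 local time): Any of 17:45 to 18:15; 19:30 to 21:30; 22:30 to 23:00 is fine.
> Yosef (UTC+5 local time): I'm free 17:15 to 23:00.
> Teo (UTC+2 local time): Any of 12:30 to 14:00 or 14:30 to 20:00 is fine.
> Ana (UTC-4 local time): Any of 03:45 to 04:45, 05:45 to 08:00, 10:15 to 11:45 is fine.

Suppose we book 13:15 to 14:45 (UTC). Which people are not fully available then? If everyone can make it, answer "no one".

Sofia in UTC: 13:00-15:45 (subtract 5h to convert from UTC+5).
Esperanza in UTC: 08:45-10:45, 14:00-17:00 (subtract 2h to convert from UTC+2).
Farrukh in UTC: 12:45-13:15, 14:30-16:30, 17:30-18:00 (subtract 5h to convert from UTC+5).
Yosef in UTC: 12:15-18:00 (subtract 5h to convert from UTC+5).
Teo in UTC: 10:30-12:00, 12:30-18:00 (subtract 2h to convert from UTC+2).
Ana in UTC: 07:45-08:45, 09:45-12:00, 14:15-15:45 (add 4h to convert from UTC-4).
Sofia: free for 13:15-14:45. Esperanza: not fully free for 13:15-14:45. Farrukh: not fully free for 13:15-14:45. Yosef: free for 13:15-14:45. Teo: free for 13:15-14:45. Ana: not fully free for 13:15-14:45.

Ana, Esperanza, Farrukh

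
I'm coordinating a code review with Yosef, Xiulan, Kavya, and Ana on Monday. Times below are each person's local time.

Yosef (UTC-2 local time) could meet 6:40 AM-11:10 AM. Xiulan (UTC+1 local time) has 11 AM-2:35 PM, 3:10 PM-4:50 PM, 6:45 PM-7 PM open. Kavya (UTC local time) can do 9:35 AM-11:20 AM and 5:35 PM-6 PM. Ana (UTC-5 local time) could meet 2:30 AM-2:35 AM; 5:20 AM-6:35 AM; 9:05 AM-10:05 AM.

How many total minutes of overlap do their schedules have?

Yosef in UTC: 08:40-13:10 (add 2h to convert from UTC-2).
Xiulan in UTC: 10:00-13:35, 14:10-15:50, 17:45-18:00 (subtract 1h to convert from UTC+1).
Kavya in UTC: 09:35-11:20, 17:35-18:00.
Ana in UTC: 07:30-07:35, 10:20-11:35, 14:05-15:05 (add 5h to convert from UTC-5).
Yosef ∩ Xiulan: 10:00-13:10.
Yosef ∩ Xiulan ∩ Kavya: 10:00-11:20.
Yosef ∩ Xiulan ∩ Kavya ∩ Ana: 10:20-11:20.
That's a single block of 60 minutes.

60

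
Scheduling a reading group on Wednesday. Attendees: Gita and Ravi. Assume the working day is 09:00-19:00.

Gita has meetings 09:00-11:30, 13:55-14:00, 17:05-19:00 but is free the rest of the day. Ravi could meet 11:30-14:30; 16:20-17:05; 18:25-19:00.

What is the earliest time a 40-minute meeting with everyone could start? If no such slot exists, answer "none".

Gita free: 11:30-13:55, 14:00-17:05 (invert busy blocks within the working day).
Ravi free: 11:30-14:30, 16:20-17:05, 18:25-19:00.
Gita ∩ Ravi: 11:30-13:55, 14:00-14:30, 16:20-17:05.
The first common window of at least 40 minutes is 11:30-13:55, so the earliest start is 11:30.

11:30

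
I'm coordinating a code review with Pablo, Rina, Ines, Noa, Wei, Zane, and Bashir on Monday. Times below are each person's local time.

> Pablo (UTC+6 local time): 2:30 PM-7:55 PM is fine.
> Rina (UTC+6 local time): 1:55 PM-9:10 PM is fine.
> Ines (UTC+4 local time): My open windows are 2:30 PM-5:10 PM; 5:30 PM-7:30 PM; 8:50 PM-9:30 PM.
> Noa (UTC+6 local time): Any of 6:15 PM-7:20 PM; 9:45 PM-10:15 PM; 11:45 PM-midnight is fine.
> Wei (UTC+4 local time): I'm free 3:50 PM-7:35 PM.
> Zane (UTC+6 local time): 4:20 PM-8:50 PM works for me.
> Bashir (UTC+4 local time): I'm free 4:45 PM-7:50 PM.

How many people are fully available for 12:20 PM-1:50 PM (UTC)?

4

Pablo in UTC: 08:30-13:55 (subtract 6h to convert from UTC+6).
Rina in UTC: 07:55-15:10 (subtract 6h to convert from UTC+6).
Ines in UTC: 10:30-13:10, 13:30-15:30, 16:50-17:30 (subtract 4h to convert from UTC+4).
Noa in UTC: 12:15-13:20, 15:45-16:15, 17:45-18:00 (subtract 6h to convert from UTC+6).
Wei in UTC: 11:50-15:35 (subtract 4h to convert from UTC+4).
Zane in UTC: 10:20-14:50 (subtract 6h to convert from UTC+6).
Bashir in UTC: 12:45-15:50 (subtract 4h to convert from UTC+4).
Pablo, Rina, Wei, and Zane can make the full 12:20-13:50 slot — that's 4.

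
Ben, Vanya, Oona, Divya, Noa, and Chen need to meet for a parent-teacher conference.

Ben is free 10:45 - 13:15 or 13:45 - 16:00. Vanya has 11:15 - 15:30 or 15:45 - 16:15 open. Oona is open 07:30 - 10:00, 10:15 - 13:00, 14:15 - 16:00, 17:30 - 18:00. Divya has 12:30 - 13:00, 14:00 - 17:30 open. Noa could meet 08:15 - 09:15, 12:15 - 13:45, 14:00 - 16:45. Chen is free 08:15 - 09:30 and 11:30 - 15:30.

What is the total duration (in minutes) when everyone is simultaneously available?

105

Ben ∩ Vanya: 11:15-13:15, 13:45-15:30, 15:45-16:00.
Ben ∩ Vanya ∩ Oona: 11:15-13:00, 14:15-15:30, 15:45-16:00.
Ben ∩ Vanya ∩ Oona ∩ Divya: 12:30-13:00, 14:15-15:30, 15:45-16:00.
Ben ∩ Vanya ∩ Oona ∩ Divya ∩ Noa: 12:30-13:00, 14:15-15:30, 15:45-16:00.
Ben ∩ Vanya ∩ Oona ∩ Divya ∩ Noa ∩ Chen: 12:30-13:00, 14:15-15:30.
So the common availability across everyone is 12:30-13:00, 14:15-15:30.
Summing the common windows: 30 + 75 = 105 minutes.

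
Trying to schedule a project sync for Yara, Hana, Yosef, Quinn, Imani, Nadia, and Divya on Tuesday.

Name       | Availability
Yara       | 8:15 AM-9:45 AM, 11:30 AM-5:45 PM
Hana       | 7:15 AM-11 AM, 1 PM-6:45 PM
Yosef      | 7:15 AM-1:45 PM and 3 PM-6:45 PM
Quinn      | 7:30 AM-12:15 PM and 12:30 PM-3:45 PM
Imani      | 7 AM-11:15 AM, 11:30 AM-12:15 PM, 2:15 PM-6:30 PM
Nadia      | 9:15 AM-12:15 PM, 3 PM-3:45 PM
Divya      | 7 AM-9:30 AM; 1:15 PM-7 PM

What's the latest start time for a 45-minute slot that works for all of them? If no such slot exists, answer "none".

Yara ∩ Hana: 08:15-09:45, 13:00-17:45.
Yara ∩ Hana ∩ Yosef: 08:15-09:45, 13:00-13:45, 15:00-17:45.
Yara ∩ Hana ∩ Yosef ∩ Quinn: 08:15-09:45, 13:00-13:45, 15:00-15:45.
Yara ∩ Hana ∩ Yosef ∩ Quinn ∩ Imani: 08:15-09:45, 15:00-15:45.
Yara ∩ Hana ∩ Yosef ∩ Quinn ∩ Imani ∩ Nadia: 09:15-09:45, 15:00-15:45.
Yara ∩ Hana ∩ Yosef ∩ Quinn ∩ Imani ∩ Nadia ∩ Divya: 09:15-09:30, 15:00-15:45.
Those are the intersection windows.
The last common window of at least 45 minutes is 15:00-15:45; a 45-minute meeting can start as late as 15:00 and still end by 15:45.

15:00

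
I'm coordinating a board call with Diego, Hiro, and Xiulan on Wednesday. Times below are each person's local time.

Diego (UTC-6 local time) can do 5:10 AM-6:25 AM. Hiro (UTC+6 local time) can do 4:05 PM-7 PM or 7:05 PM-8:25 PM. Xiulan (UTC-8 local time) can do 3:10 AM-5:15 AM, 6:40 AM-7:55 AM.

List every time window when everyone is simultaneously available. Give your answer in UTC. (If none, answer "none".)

Diego in UTC: 11:10-12:25 (add 6h to convert from UTC-6).
Hiro in UTC: 10:05-13:00, 13:05-14:25 (subtract 6h to convert from UTC+6).
Xiulan in UTC: 11:10-13:15, 14:40-15:55 (add 8h to convert from UTC-8).
Diego ∩ Hiro: 11:10-12:25.
Diego ∩ Hiro ∩ Xiulan: 11:10-12:25.
Those are the intersection windows.

11:10-12:25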